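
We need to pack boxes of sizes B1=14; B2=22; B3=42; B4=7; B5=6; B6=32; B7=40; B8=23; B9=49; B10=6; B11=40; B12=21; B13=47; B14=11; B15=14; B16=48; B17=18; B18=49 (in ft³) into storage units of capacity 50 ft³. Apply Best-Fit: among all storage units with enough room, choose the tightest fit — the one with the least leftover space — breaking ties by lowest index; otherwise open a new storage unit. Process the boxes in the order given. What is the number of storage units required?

Put B1 (14 ft³) in storage unit 1; 36 ft³ remain.
Put B2 (22 ft³) in storage unit 1; 14 ft³ remain.
Put B3 (42 ft³) in storage unit 2; 8 ft³ remain.
Put B4 (7 ft³) in storage unit 2; 1 ft³ remain.
Put B5 (6 ft³) in storage unit 1; 8 ft³ remain.
Put B6 (32 ft³) in storage unit 3; 18 ft³ remain.
Put B7 (40 ft³) in storage unit 4; 10 ft³ remain.
Put B8 (23 ft³) in storage unit 5; 27 ft³ remain.
Put B9 (49 ft³) in storage unit 6; 1 ft³ remain.
Put B10 (6 ft³) in storage unit 1; 2 ft³ remain.
Put B11 (40 ft³) in storage unit 7; 10 ft³ remain.
Put B12 (21 ft³) in storage unit 5; 6 ft³ remain.
Put B13 (47 ft³) in storage unit 8; 3 ft³ remain.
Put B14 (11 ft³) in storage unit 3; 7 ft³ remain.
Put B15 (14 ft³) in storage unit 9; 36 ft³ remain.
Put B16 (48 ft³) in storage unit 10; 2 ft³ remain.
Put B17 (18 ft³) in storage unit 9; 18 ft³ remain.
Put B18 (49 ft³) in storage unit 11; 1 ft³ remain.
Final storage units: [14,22,6,6] [42,7] [32,11] [40] [23,21] [49] [40] [47] [14,18] [48] [49].

11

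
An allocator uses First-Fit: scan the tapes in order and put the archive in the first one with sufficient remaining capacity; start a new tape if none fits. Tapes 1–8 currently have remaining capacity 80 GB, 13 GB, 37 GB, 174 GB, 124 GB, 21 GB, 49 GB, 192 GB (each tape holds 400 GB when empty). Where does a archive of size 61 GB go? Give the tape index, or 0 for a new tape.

1

Tapes with room: tape 1 (80 GB), tape 4 (174 GB), tape 5 (124 GB), tape 8 (192 GB).
The first with room is tape 1.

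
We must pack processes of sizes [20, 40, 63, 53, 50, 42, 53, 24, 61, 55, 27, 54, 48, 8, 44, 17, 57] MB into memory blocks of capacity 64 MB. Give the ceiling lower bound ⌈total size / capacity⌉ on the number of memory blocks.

12 memory blocks

Total size = 20 + 40 + 63 + 53 + 50 + 42 + 53 + 24 + 61 + 55 + 27 + 54 + 48 + 8 + 44 + 17 + 57 = 716 MB.
⌈716 / 64⌉ = 12.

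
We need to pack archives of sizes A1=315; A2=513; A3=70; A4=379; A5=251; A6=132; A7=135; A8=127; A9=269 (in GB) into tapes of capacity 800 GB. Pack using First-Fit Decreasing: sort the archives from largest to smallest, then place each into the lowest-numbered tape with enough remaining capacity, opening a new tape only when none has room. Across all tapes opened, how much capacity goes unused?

Sorted descending: 513, 379, 315, 269, 251, 135, 132, 127, 70.
tape 1: place 513 GB, 287 GB left
tape 2: place 379 GB, 421 GB left
tape 2: place 315 GB, 106 GB left
tape 1: place 269 GB, 18 GB left
tape 3: place 251 GB, 549 GB left
tape 3: place 135 GB, 414 GB left
tape 3: place 132 GB, 282 GB left
tape 3: place 127 GB, 155 GB left
tape 2: place 70 GB, 36 GB left
3 tapes × 800 GB = 2400 GB; used 2191 GB; unused 209 GB.

209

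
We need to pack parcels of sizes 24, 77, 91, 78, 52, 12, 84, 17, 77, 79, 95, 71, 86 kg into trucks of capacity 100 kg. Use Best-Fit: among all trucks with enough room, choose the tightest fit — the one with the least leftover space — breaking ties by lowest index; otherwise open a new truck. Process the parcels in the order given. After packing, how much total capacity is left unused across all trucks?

truck 1: place 24 kg, 76 kg left
truck 2: place 77 kg, 23 kg left
truck 3: place 91 kg, 9 kg left
truck 4: place 78 kg, 22 kg left
truck 1: place 52 kg, 24 kg left
truck 4: place 12 kg, 10 kg left
truck 5: place 84 kg, 16 kg left
truck 2: place 17 kg, 6 kg left
truck 6: place 77 kg, 23 kg left
truck 7: place 79 kg, 21 kg left
truck 8: place 95 kg, 5 kg left
truck 9: place 71 kg, 29 kg left
truck 10: place 86 kg, 14 kg left
10 trucks × 100 kg = 1000 kg; used 843 kg; unused 157 kg.

157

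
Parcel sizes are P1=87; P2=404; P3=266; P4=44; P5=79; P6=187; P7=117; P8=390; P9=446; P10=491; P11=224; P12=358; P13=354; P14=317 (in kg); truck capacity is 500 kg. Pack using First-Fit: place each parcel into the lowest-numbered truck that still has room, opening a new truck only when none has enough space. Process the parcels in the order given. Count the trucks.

truck 1: place P1 (87 kg), 413 kg left
truck 1: place P2 (404 kg), 9 kg left
truck 2: place P3 (266 kg), 234 kg left
truck 2: place P4 (44 kg), 190 kg left
truck 2: place P5 (79 kg), 111 kg left
truck 3: place P6 (187 kg), 313 kg left
truck 3: place P7 (117 kg), 196 kg left
truck 4: place P8 (390 kg), 110 kg left
truck 5: place P9 (446 kg), 54 kg left
truck 6: place P10 (491 kg), 9 kg left
truck 7: place P11 (224 kg), 276 kg left
truck 8: place P12 (358 kg), 142 kg left
truck 9: place P13 (354 kg), 146 kg left
truck 10: place P14 (317 kg), 183 kg left

10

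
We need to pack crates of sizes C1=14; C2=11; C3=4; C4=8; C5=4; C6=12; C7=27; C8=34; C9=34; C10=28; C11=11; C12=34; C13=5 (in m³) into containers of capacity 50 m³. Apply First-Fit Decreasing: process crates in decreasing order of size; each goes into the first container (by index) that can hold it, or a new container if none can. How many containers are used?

Sorted descending: 34, 34, 34, 28, 27, 14, 12, 11, 11, 8, 5, 4, 4.
34 m³ → container 1 (remaining 16 m³)
34 m³ → container 2 (remaining 16 m³)
34 m³ → container 3 (remaining 16 m³)
28 m³ → container 4 (remaining 22 m³)
27 m³ → container 5 (remaining 23 m³)
14 m³ → container 1 (remaining 2 m³)
12 m³ → container 2 (remaining 4 m³)
11 m³ → container 3 (remaining 5 m³)
11 m³ → container 4 (remaining 11 m³)
8 m³ → container 4 (remaining 3 m³)
5 m³ → container 3 (remaining 0 m³)
4 m³ → container 2 (remaining 0 m³)
4 m³ → container 5 (remaining 19 m³)

5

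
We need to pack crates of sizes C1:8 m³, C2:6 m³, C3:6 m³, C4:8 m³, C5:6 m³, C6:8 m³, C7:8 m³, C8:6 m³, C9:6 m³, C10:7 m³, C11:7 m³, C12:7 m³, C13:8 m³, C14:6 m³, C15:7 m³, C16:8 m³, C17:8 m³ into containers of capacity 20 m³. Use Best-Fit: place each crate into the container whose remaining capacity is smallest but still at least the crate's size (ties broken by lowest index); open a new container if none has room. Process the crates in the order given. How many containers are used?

7 containers

Put C1 (8 m³) in container 1; 12 m³ remain.
Put C2 (6 m³) in container 1; 6 m³ remain.
Put C3 (6 m³) in container 1; 0 m³ remain.
Put C4 (8 m³) in container 2; 12 m³ remain.
Put C5 (6 m³) in container 2; 6 m³ remain.
Put C6 (8 m³) in container 3; 12 m³ remain.
Put C7 (8 m³) in container 3; 4 m³ remain.
Put C8 (6 m³) in container 2; 0 m³ remain.
Put C9 (6 m³) in container 4; 14 m³ remain.
Put C10 (7 m³) in container 4; 7 m³ remain.
Put C11 (7 m³) in container 4; 0 m³ remain.
Put C12 (7 m³) in container 5; 13 m³ remain.
Put C13 (8 m³) in container 5; 5 m³ remain.
Put C14 (6 m³) in container 6; 14 m³ remain.
Put C15 (7 m³) in container 6; 7 m³ remain.
Put C16 (8 m³) in container 7; 12 m³ remain.
Put C17 (8 m³) in container 7; 4 m³ remain.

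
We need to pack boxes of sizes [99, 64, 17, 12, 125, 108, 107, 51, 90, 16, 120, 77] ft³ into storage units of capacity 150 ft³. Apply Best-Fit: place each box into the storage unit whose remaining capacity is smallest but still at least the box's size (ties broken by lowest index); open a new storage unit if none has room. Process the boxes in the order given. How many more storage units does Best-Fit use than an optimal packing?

1

Best-Fit: [99,17,12,16] [64,51] [125] [108] [107] [90] [120] [77] → 8 storage units.
7 boxes exceed 75 ft³ (half the capacity), and no two of those can share a storage unit, so at least 7 storage units are needed.
An optimal packing achieves that bound: [125,17] [120,16,12] [108] [107] [99,51] [90] [77,64] → 7 storage units.
Excess: 8 − 7 = 1.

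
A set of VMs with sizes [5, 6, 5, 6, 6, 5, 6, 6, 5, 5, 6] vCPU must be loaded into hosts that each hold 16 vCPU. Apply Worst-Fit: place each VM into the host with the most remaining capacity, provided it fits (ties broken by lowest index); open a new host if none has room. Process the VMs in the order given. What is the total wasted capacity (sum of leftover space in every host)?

5 vCPU → host 1 (remaining 11 vCPU)
6 vCPU → host 1 (remaining 5 vCPU)
5 vCPU → host 1 (remaining 0 vCPU)
6 vCPU → host 2 (remaining 10 vCPU)
6 vCPU → host 2 (remaining 4 vCPU)
5 vCPU → host 3 (remaining 11 vCPU)
6 vCPU → host 3 (remaining 5 vCPU)
6 vCPU → host 4 (remaining 10 vCPU)
5 vCPU → host 4 (remaining 5 vCPU)
5 vCPU → host 3 (remaining 0 vCPU)
6 vCPU → host 5 (remaining 10 vCPU)
5 hosts × 16 vCPU = 80 vCPU; used 61 vCPU; unused 19 vCPU.

19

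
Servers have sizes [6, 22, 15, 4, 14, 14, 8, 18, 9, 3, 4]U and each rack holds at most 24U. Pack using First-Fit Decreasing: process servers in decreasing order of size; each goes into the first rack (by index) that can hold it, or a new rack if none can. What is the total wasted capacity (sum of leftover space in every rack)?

27

Sorted descending: 22, 18, 15, 14, 14, 9, 8, 6, 4, 4, 3.
22U → rack 1 (remaining 2U)
18U → rack 2 (remaining 6U)
15U → rack 3 (remaining 9U)
14U → rack 4 (remaining 10U)
14U → rack 5 (remaining 10U)
9U → rack 3 (remaining 0U)
8U → rack 4 (remaining 2U)
6U → rack 2 (remaining 0U)
4U → rack 5 (remaining 6U)
4U → rack 5 (remaining 2U)
3U → rack 6 (remaining 21U)
6 racks × 24U = 144U; used 117U; unused 27U.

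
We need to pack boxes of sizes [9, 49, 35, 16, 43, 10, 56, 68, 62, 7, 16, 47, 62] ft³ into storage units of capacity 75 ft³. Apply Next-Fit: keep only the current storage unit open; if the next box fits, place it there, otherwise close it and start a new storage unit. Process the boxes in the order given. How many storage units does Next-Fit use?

8

9 ft³ → storage unit 1 (remaining 66 ft³)
49 ft³ → storage unit 1 (remaining 17 ft³)
35 ft³ → storage unit 2 (remaining 40 ft³)
16 ft³ → storage unit 2 (remaining 24 ft³)
43 ft³ → storage unit 3 (remaining 32 ft³)
10 ft³ → storage unit 3 (remaining 22 ft³)
56 ft³ → storage unit 4 (remaining 19 ft³)
68 ft³ → storage unit 5 (remaining 7 ft³)
62 ft³ → storage unit 6 (remaining 13 ft³)
7 ft³ → storage unit 6 (remaining 6 ft³)
16 ft³ → storage unit 7 (remaining 59 ft³)
47 ft³ → storage unit 7 (remaining 12 ft³)
62 ft³ → storage unit 8 (remaining 13 ft³)
Final storage units: [9,49] [35,16] [43,10] [56] [68] [62,7] [16,47] [62].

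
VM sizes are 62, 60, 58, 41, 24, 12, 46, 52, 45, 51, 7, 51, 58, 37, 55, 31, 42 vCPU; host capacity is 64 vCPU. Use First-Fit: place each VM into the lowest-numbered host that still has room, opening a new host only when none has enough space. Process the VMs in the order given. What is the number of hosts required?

14

Put 62 vCPU in host 1; 2 vCPU remain.
Put 60 vCPU in host 2; 4 vCPU remain.
Put 58 vCPU in host 3; 6 vCPU remain.
Put 41 vCPU in host 4; 23 vCPU remain.
Put 24 vCPU in host 5; 40 vCPU remain.
Put 12 vCPU in host 4; 11 vCPU remain.
Put 46 vCPU in host 6; 18 vCPU remain.
Put 52 vCPU in host 7; 12 vCPU remain.
Put 45 vCPU in host 8; 19 vCPU remain.
Put 51 vCPU in host 9; 13 vCPU remain.
Put 7 vCPU in host 4; 4 vCPU remain.
Put 51 vCPU in host 10; 13 vCPU remain.
Put 58 vCPU in host 11; 6 vCPU remain.
Put 37 vCPU in host 5; 3 vCPU remain.
Put 55 vCPU in host 12; 9 vCPU remain.
Put 31 vCPU in host 13; 33 vCPU remain.
Put 42 vCPU in host 14; 22 vCPU remain.
Final hosts: [62] [60] [58] [41,12,7] [24,37] [46] [52] [45] [51] [51] [58] [55] [31] [42].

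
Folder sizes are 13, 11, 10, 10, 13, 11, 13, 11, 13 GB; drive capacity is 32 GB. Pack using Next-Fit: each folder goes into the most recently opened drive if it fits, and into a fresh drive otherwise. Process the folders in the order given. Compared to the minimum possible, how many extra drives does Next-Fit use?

Next-Fit: [13,11] [10,10] [13,11] [13,11] [13] → 5 drives.
Total size 105 GB; any packing needs at least ⌈105/32⌉ = 4 drives.
An optimal packing achieves that bound: [13,13] [13,13] [11,11,10] [11,10] → 4 drives.
Excess: 5 − 4 = 1.

1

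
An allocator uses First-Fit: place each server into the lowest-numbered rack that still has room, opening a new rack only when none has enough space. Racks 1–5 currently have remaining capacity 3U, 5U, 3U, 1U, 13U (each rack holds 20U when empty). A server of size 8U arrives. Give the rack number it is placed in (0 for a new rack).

5

Racks with room: rack 5 (13U).
The first with room is rack 5.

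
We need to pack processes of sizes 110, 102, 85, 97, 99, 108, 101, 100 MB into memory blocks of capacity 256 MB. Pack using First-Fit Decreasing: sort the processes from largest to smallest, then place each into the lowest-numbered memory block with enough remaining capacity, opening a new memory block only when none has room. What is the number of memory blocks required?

Sorted descending: 110, 108, 102, 101, 100, 99, 97, 85.
Put 110 MB in memory block 1; 146 MB remain.
Put 108 MB in memory block 1; 38 MB remain.
Put 102 MB in memory block 2; 154 MB remain.
Put 101 MB in memory block 2; 53 MB remain.
Put 100 MB in memory block 3; 156 MB remain.
Put 99 MB in memory block 3; 57 MB remain.
Put 97 MB in memory block 4; 159 MB remain.
Put 85 MB in memory block 4; 74 MB remain.
Final memory blocks: [110,108] [102,101] [100,99] [97,85].

4 memory blocks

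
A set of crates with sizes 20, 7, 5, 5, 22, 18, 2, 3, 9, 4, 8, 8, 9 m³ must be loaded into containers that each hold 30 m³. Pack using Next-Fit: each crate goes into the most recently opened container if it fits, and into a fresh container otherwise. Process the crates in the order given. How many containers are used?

Put 20 m³ in container 1; 10 m³ remain.
Put 7 m³ in container 1; 3 m³ remain.
Put 5 m³ in container 2; 25 m³ remain.
Put 5 m³ in container 2; 20 m³ remain.
Put 22 m³ in container 3; 8 m³ remain.
Put 18 m³ in container 4; 12 m³ remain.
Put 2 m³ in container 4; 10 m³ remain.
Put 3 m³ in container 4; 7 m³ remain.
Put 9 m³ in container 5; 21 m³ remain.
Put 4 m³ in container 5; 17 m³ remain.
Put 8 m³ in container 5; 9 m³ remain.
Put 8 m³ in container 5; 1 m³ remain.
Put 9 m³ in container 6; 21 m³ remain.

6 containers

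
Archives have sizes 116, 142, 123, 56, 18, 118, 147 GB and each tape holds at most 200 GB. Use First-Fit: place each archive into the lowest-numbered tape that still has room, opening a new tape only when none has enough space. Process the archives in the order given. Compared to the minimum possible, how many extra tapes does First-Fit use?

0

First-Fit: [116,56,18] [142] [123] [118] [147] → 5 tapes.
5 archives exceed 100 GB (half the capacity), and no two of those can share a tape, so at least 5 tapes are needed.
So 5 is already optimal.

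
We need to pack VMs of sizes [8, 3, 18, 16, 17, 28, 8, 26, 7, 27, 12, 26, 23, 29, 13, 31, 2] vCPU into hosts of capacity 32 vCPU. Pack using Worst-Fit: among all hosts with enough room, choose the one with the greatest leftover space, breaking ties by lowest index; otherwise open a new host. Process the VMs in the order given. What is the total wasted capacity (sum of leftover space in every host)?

host 1: place 8 vCPU, 24 vCPU left
host 1: place 3 vCPU, 21 vCPU left
host 1: place 18 vCPU, 3 vCPU left
host 2: place 16 vCPU, 16 vCPU left
host 3: place 17 vCPU, 15 vCPU left
host 4: place 28 vCPU, 4 vCPU left
host 2: place 8 vCPU, 8 vCPU left
host 5: place 26 vCPU, 6 vCPU left
host 3: place 7 vCPU, 8 vCPU left
host 6: place 27 vCPU, 5 vCPU left
host 7: place 12 vCPU, 20 vCPU left
host 8: place 26 vCPU, 6 vCPU left
host 9: place 23 vCPU, 9 vCPU left
host 10: place 29 vCPU, 3 vCPU left
host 7: place 13 vCPU, 7 vCPU left
host 11: place 31 vCPU, 1 vCPU left
host 9: place 2 vCPU, 7 vCPU left
11 hosts × 32 vCPU = 352 vCPU; used 294 vCPU; unused 58 vCPU.

58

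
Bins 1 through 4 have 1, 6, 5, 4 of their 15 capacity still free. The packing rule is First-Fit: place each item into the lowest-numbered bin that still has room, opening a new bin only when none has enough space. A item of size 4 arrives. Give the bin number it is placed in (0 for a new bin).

2

Bins with room: bin 2 (6), bin 3 (5), bin 4 (4).
The first with room is bin 2.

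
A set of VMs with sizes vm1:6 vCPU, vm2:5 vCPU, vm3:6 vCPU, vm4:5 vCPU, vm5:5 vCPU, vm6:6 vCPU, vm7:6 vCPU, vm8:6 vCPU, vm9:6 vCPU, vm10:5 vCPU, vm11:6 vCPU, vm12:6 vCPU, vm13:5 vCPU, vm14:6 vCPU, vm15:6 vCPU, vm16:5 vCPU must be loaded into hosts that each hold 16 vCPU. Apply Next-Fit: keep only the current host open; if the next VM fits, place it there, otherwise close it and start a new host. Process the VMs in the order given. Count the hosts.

8

vm1 (6 vCPU) → host 1 (remaining 10 vCPU)
vm2 (5 vCPU) → host 1 (remaining 5 vCPU)
vm3 (6 vCPU) → host 2 (remaining 10 vCPU)
vm4 (5 vCPU) → host 2 (remaining 5 vCPU)
vm5 (5 vCPU) → host 2 (remaining 0 vCPU)
vm6 (6 vCPU) → host 3 (remaining 10 vCPU)
vm7 (6 vCPU) → host 3 (remaining 4 vCPU)
vm8 (6 vCPU) → host 4 (remaining 10 vCPU)
vm9 (6 vCPU) → host 4 (remaining 4 vCPU)
vm10 (5 vCPU) → host 5 (remaining 11 vCPU)
vm11 (6 vCPU) → host 5 (remaining 5 vCPU)
vm12 (6 vCPU) → host 6 (remaining 10 vCPU)
vm13 (5 vCPU) → host 6 (remaining 5 vCPU)
vm14 (6 vCPU) → host 7 (remaining 10 vCPU)
vm15 (6 vCPU) → host 7 (remaining 4 vCPU)
vm16 (5 vCPU) → host 8 (remaining 11 vCPU)
Final hosts: [6,5] [6,5,5] [6,6] [6,6] [5,6] [6,5] [6,6] [5].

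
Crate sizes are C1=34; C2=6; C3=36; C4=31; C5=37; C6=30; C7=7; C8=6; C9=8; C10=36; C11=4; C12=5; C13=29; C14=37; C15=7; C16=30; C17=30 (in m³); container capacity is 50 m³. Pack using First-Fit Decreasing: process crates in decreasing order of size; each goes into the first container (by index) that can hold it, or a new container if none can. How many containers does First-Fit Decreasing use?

10 containers

Sorted descending: 37, 37, 36, 36, 34, 31, 30, 30, 30, 29, 8, 7, 7, 6, 6, 5, 4.
Put 37 m³ in container 1; 13 m³ remain.
Put 37 m³ in container 2; 13 m³ remain.
Put 36 m³ in container 3; 14 m³ remain.
Put 36 m³ in container 4; 14 m³ remain.
Put 34 m³ in container 5; 16 m³ remain.
Put 31 m³ in container 6; 19 m³ remain.
Put 30 m³ in container 7; 20 m³ remain.
Put 30 m³ in container 8; 20 m³ remain.
Put 30 m³ in container 9; 20 m³ remain.
Put 29 m³ in container 10; 21 m³ remain.
Put 8 m³ in container 1; 5 m³ remain.
Put 7 m³ in container 2; 6 m³ remain.
Put 7 m³ in container 3; 7 m³ remain.
Put 6 m³ in container 2; 0 m³ remain.
Put 6 m³ in container 3; 1 m³ remain.
Put 5 m³ in container 1; 0 m³ remain.
Put 4 m³ in container 4; 10 m³ remain.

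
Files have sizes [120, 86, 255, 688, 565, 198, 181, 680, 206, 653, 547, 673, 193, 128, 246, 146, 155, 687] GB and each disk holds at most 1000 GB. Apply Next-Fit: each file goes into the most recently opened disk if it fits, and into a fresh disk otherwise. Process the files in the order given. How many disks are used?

9

120 GB → disk 1 (remaining 880 GB)
86 GB → disk 1 (remaining 794 GB)
255 GB → disk 1 (remaining 539 GB)
688 GB → disk 2 (remaining 312 GB)
565 GB → disk 3 (remaining 435 GB)
198 GB → disk 3 (remaining 237 GB)
181 GB → disk 3 (remaining 56 GB)
680 GB → disk 4 (remaining 320 GB)
206 GB → disk 4 (remaining 114 GB)
653 GB → disk 5 (remaining 347 GB)
547 GB → disk 6 (remaining 453 GB)
673 GB → disk 7 (remaining 327 GB)
193 GB → disk 7 (remaining 134 GB)
128 GB → disk 7 (remaining 6 GB)
246 GB → disk 8 (remaining 754 GB)
146 GB → disk 8 (remaining 608 GB)
155 GB → disk 8 (remaining 453 GB)
687 GB → disk 9 (remaining 313 GB)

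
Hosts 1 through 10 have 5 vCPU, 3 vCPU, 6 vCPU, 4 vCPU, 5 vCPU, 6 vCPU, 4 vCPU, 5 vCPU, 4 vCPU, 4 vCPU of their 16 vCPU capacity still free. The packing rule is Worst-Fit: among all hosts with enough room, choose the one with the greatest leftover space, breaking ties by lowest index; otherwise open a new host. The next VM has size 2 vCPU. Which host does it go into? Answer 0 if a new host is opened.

3

Hosts with room: host 1 (5 vCPU), host 2 (3 vCPU), host 3 (6 vCPU), host 4 (4 vCPU), host 5 (5 vCPU), host 6 (6 vCPU), host 7 (4 vCPU), host 8 (5 vCPU), host 9 (4 vCPU), host 10 (4 vCPU).
Most room is host 3 with 6 vCPU free.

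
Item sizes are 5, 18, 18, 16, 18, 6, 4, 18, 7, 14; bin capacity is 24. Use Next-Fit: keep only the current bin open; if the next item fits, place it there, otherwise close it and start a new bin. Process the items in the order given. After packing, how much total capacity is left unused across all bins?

5 → bin 1 (remaining 19)
18 → bin 1 (remaining 1)
18 → bin 2 (remaining 6)
16 → bin 3 (remaining 8)
18 → bin 4 (remaining 6)
6 → bin 4 (remaining 0)
4 → bin 5 (remaining 20)
18 → bin 5 (remaining 2)
7 → bin 6 (remaining 17)
14 → bin 6 (remaining 3)
6 bins × 24 = 144; used 124; unused 20.

20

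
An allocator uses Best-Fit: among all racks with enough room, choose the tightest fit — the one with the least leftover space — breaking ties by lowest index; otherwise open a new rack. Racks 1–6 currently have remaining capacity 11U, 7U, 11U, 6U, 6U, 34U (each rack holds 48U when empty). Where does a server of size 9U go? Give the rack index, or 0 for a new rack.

1

Racks with room: rack 1 (11U), rack 3 (11U), rack 6 (34U).
Tightest fit is rack 1 with 11U free.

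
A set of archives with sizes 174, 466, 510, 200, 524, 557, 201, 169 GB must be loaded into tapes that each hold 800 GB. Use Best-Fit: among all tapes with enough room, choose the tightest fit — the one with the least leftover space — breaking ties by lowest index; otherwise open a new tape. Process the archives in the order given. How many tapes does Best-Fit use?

4

Put 174 GB in tape 1; 626 GB remain.
Put 466 GB in tape 1; 160 GB remain.
Put 510 GB in tape 2; 290 GB remain.
Put 200 GB in tape 2; 90 GB remain.
Put 524 GB in tape 3; 276 GB remain.
Put 557 GB in tape 4; 243 GB remain.
Put 201 GB in tape 4; 42 GB remain.
Put 169 GB in tape 3; 107 GB remain.
Final tapes: [174,466] [510,200] [524,169] [557,201].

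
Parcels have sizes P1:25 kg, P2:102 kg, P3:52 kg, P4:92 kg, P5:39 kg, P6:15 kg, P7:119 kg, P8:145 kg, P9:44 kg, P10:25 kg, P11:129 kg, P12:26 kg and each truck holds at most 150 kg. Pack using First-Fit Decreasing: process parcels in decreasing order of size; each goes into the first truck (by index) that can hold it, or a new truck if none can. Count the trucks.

Sorted descending: 145, 129, 119, 102, 92, 52, 44, 39, 26, 25, 25, 15.
Put 145 kg in truck 1; 5 kg remain.
Put 129 kg in truck 2; 21 kg remain.
Put 119 kg in truck 3; 31 kg remain.
Put 102 kg in truck 4; 48 kg remain.
Put 92 kg in truck 5; 58 kg remain.
Put 52 kg in truck 5; 6 kg remain.
Put 44 kg in truck 4; 4 kg remain.
Put 39 kg in truck 6; 111 kg remain.
Put 26 kg in truck 3; 5 kg remain.
Put 25 kg in truck 6; 86 kg remain.
Put 25 kg in truck 6; 61 kg remain.
Put 15 kg in truck 2; 6 kg remain.
Final trucks: [145] [129,15] [119,26] [102,44] [92,52] [39,25,25].

6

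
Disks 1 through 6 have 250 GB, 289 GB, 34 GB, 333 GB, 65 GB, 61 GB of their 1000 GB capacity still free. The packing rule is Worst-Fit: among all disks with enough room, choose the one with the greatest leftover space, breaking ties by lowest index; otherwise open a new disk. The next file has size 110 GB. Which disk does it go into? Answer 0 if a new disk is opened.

Disks with room: disk 1 (250 GB), disk 2 (289 GB), disk 4 (333 GB).
Most room is disk 4 with 333 GB free.

4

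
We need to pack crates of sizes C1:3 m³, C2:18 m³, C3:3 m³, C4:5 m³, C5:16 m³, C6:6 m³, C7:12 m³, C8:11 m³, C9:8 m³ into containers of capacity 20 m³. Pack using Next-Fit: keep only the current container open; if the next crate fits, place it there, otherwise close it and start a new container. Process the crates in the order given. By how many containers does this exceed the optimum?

1

Next-Fit: [3] [18] [3,5] [16] [6,12] [11,8] → 6 containers.
Total size 82 m³; any packing needs at least ⌈82/20⌉ = 5 containers.
An optimal packing achieves that bound: [18] [16,3] [12,8] [11,6,3] [5] → 5 containers.
Excess: 6 − 5 = 1.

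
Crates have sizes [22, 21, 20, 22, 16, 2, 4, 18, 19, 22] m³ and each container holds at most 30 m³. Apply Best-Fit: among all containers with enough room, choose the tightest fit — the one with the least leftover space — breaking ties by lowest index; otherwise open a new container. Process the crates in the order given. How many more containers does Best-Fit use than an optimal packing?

0

Best-Fit: [22,2,4] [21] [20] [22] [16] [18] [19] [22] → 8 containers.
8 crates exceed 15 m³ (half the capacity), and no two of those can share a container, so at least 8 containers are needed.
So 8 is already optimal.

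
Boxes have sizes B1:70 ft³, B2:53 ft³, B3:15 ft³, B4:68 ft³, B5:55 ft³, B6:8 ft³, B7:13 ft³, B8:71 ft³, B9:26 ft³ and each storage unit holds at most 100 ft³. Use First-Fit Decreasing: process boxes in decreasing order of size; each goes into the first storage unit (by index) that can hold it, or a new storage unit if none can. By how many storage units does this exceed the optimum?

First-Fit Decreasing: [71,26] [70,15,13] [68,8] [55] [53] → 5 storage units.
5 boxes exceed 50 ft³ (half the capacity), and no two of those can share a storage unit, so at least 5 storage units are needed.
So 5 is already optimal.

0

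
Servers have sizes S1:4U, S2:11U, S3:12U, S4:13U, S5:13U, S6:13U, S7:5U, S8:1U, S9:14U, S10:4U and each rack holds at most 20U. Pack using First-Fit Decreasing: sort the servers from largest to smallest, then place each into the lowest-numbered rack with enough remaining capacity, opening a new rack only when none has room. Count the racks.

6

Sorted descending: 14, 13, 13, 13, 12, 11, 5, 4, 4, 1.
14U → rack 1 (remaining 6U)
13U → rack 2 (remaining 7U)
13U → rack 3 (remaining 7U)
13U → rack 4 (remaining 7U)
12U → rack 5 (remaining 8U)
11U → rack 6 (remaining 9U)
5U → rack 1 (remaining 1U)
4U → rack 2 (remaining 3U)
4U → rack 3 (remaining 3U)
1U → rack 1 (remaining 0U)
Final racks: [14,5,1] [13,4] [13,4] [13] [12] [11].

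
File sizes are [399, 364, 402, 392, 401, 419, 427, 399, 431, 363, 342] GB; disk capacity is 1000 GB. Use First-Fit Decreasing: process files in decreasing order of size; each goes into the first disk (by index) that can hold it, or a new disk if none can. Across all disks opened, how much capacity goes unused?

Sorted descending: 431, 427, 419, 402, 401, 399, 399, 392, 364, 363, 342.
disk 1: place 431 GB, 569 GB left
disk 1: place 427 GB, 142 GB left
disk 2: place 419 GB, 581 GB left
disk 2: place 402 GB, 179 GB left
disk 3: place 401 GB, 599 GB left
disk 3: place 399 GB, 200 GB left
disk 4: place 399 GB, 601 GB left
disk 4: place 392 GB, 209 GB left
disk 5: place 364 GB, 636 GB left
disk 5: place 363 GB, 273 GB left
disk 6: place 342 GB, 658 GB left
6 disks × 1000 GB = 6000 GB; used 4339 GB; unused 1661 GB.

1661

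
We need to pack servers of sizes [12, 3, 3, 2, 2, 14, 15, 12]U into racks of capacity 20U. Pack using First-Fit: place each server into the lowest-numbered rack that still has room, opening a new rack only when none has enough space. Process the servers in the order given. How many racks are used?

4

Put 12U in rack 1; 8U remain.
Put 3U in rack 1; 5U remain.
Put 3U in rack 1; 2U remain.
Put 2U in rack 1; 0U remain.
Put 2U in rack 2; 18U remain.
Put 14U in rack 2; 4U remain.
Put 15U in rack 3; 5U remain.
Put 12U in rack 4; 8U remain.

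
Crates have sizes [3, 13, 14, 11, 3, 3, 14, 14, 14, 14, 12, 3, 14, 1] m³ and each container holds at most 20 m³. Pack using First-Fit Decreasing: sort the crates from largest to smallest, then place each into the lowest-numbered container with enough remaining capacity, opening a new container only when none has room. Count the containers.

9 containers

Sorted descending: 14, 14, 14, 14, 14, 14, 13, 12, 11, 3, 3, 3, 3, 1.
container 1: place 14 m³, 6 m³ left
container 2: place 14 m³, 6 m³ left
container 3: place 14 m³, 6 m³ left
container 4: place 14 m³, 6 m³ left
container 5: place 14 m³, 6 m³ left
container 6: place 14 m³, 6 m³ left
container 7: place 13 m³, 7 m³ left
container 8: place 12 m³, 8 m³ left
container 9: place 11 m³, 9 m³ left
container 1: place 3 m³, 3 m³ left
container 1: place 3 m³, 0 m³ left
container 2: place 3 m³, 3 m³ left
container 2: place 3 m³, 0 m³ left
container 3: place 1 m³, 5 m³ left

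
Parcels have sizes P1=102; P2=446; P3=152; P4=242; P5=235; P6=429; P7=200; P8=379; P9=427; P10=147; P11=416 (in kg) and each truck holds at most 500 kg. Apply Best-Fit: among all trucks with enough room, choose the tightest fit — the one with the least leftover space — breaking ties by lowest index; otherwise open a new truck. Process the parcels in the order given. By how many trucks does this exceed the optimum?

1

Best-Fit: [102,152,242] [446] [235,200] [429] [379] [427] [147] [416] → 8 trucks.
Total size 3175 kg; any packing needs at least ⌈3175/500⌉ = 7 trucks.
An optimal packing achieves that bound: [446] [429] [427] [416] [379,102] [242,235] [200,152,147] → 7 trucks.
Excess: 8 − 7 = 1.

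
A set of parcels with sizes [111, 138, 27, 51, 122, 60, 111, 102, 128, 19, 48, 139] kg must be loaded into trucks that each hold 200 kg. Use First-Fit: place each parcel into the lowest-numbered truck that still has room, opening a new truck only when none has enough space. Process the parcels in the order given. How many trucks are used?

111 kg → truck 1 (remaining 89 kg)
138 kg → truck 2 (remaining 62 kg)
27 kg → truck 1 (remaining 62 kg)
51 kg → truck 1 (remaining 11 kg)
122 kg → truck 3 (remaining 78 kg)
60 kg → truck 2 (remaining 2 kg)
111 kg → truck 4 (remaining 89 kg)
102 kg → truck 5 (remaining 98 kg)
128 kg → truck 6 (remaining 72 kg)
19 kg → truck 3 (remaining 59 kg)
48 kg → truck 3 (remaining 11 kg)
139 kg → truck 7 (remaining 61 kg)

7 trucks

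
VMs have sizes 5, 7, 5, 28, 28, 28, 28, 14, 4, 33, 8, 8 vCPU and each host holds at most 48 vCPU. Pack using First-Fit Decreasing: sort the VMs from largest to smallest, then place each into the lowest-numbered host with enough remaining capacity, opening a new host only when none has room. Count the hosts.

5

Sorted descending: 33, 28, 28, 28, 28, 14, 8, 8, 7, 5, 5, 4.
host 1: place 33 vCPU, 15 vCPU left
host 2: place 28 vCPU, 20 vCPU left
host 3: place 28 vCPU, 20 vCPU left
host 4: place 28 vCPU, 20 vCPU left
host 5: place 28 vCPU, 20 vCPU left
host 1: place 14 vCPU, 1 vCPU left
host 2: place 8 vCPU, 12 vCPU left
host 2: place 8 vCPU, 4 vCPU left
host 3: place 7 vCPU, 13 vCPU left
host 3: place 5 vCPU, 8 vCPU left
host 3: place 5 vCPU, 3 vCPU left
host 2: place 4 vCPU, 0 vCPU left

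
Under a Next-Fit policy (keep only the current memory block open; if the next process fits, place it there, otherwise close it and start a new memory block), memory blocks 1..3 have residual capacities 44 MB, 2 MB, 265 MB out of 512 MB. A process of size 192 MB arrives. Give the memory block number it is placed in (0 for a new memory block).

3

Next-Fit only looks at memory block 3, which has 265 MB free.
192 MB fits there.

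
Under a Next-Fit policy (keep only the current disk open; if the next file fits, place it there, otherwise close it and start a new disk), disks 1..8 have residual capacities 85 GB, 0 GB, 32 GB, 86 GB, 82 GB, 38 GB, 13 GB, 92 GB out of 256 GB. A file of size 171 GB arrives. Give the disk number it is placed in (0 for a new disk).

0

Next-Fit only looks at disk 8, which has 92 GB free.
171 GB does not fit, so a new disk is opened.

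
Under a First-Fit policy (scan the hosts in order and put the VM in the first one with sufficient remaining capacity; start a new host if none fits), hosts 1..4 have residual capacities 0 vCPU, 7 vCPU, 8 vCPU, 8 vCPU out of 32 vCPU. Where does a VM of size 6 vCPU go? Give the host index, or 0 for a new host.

2

Hosts with room: host 2 (7 vCPU), host 3 (8 vCPU), host 4 (8 vCPU).
The first with room is host 2.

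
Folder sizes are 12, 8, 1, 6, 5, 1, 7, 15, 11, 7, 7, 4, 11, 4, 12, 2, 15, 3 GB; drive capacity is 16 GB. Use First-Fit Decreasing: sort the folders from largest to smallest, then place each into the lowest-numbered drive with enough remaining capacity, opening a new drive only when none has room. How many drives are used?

Sorted descending: 15, 15, 12, 12, 11, 11, 8, 7, 7, 7, 6, 5, 4, 4, 3, 2, 1, 1.
drive 1: place 15 GB, 1 GB left
drive 2: place 15 GB, 1 GB left
drive 3: place 12 GB, 4 GB left
drive 4: place 12 GB, 4 GB left
drive 5: place 11 GB, 5 GB left
drive 6: place 11 GB, 5 GB left
drive 7: place 8 GB, 8 GB left
drive 7: place 7 GB, 1 GB left
drive 8: place 7 GB, 9 GB left
drive 8: place 7 GB, 2 GB left
drive 9: place 6 GB, 10 GB left
drive 5: place 5 GB, 0 GB left
drive 3: place 4 GB, 0 GB left
drive 4: place 4 GB, 0 GB left
drive 6: place 3 GB, 2 GB left
drive 6: place 2 GB, 0 GB left
drive 1: place 1 GB, 0 GB left
drive 2: place 1 GB, 0 GB left
Final drives: [15,1] [15,1] [12,4] [12,4] [11,5] [11,3,2] [8,7] [7,7] [6].

9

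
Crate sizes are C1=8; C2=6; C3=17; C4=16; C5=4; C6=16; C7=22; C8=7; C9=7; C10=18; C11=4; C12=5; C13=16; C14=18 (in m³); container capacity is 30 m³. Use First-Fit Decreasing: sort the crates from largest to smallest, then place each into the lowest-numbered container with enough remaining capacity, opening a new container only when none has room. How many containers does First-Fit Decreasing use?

7

Sorted descending: 22, 18, 18, 17, 16, 16, 16, 8, 7, 7, 6, 5, 4, 4.
Put 22 m³ in container 1; 8 m³ remain.
Put 18 m³ in container 2; 12 m³ remain.
Put 18 m³ in container 3; 12 m³ remain.
Put 17 m³ in container 4; 13 m³ remain.
Put 16 m³ in container 5; 14 m³ remain.
Put 16 m³ in container 6; 14 m³ remain.
Put 16 m³ in container 7; 14 m³ remain.
Put 8 m³ in container 1; 0 m³ remain.
Put 7 m³ in container 2; 5 m³ remain.
Put 7 m³ in container 3; 5 m³ remain.
Put 6 m³ in container 4; 7 m³ remain.
Put 5 m³ in container 2; 0 m³ remain.
Put 4 m³ in container 3; 1 m³ remain.
Put 4 m³ in container 4; 3 m³ remain.
Final containers: [22,8] [18,7,5] [18,7,4] [17,6,4] [16] [16] [16].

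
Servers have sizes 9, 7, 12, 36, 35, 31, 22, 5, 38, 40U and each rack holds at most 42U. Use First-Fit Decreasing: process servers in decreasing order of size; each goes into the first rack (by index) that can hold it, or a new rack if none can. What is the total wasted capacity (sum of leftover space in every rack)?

17

Sorted descending: 40, 38, 36, 35, 31, 22, 12, 9, 7, 5.
40U → rack 1 (remaining 2U)
38U → rack 2 (remaining 4U)
36U → rack 3 (remaining 6U)
35U → rack 4 (remaining 7U)
31U → rack 5 (remaining 11U)
22U → rack 6 (remaining 20U)
12U → rack 6 (remaining 8U)
9U → rack 5 (remaining 2U)
7U → rack 4 (remaining 0U)
5U → rack 3 (remaining 1U)
6 racks × 42U = 252U; used 235U; unused 17U.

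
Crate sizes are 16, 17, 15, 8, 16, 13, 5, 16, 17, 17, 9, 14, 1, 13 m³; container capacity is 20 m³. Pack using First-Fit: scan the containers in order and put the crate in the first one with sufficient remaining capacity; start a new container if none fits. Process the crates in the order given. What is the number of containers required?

11

Put 16 m³ in container 1; 4 m³ remain.
Put 17 m³ in container 2; 3 m³ remain.
Put 15 m³ in container 3; 5 m³ remain.
Put 8 m³ in container 4; 12 m³ remain.
Put 16 m³ in container 5; 4 m³ remain.
Put 13 m³ in container 6; 7 m³ remain.
Put 5 m³ in container 3; 0 m³ remain.
Put 16 m³ in container 7; 4 m³ remain.
Put 17 m³ in container 8; 3 m³ remain.
Put 17 m³ in container 9; 3 m³ remain.
Put 9 m³ in container 4; 3 m³ remain.
Put 14 m³ in container 10; 6 m³ remain.
Put 1 m³ in container 1; 3 m³ remain.
Put 13 m³ in container 11; 7 m³ remain.
Final containers: [16,1] [17] [15,5] [8,9] [16] [13] [16] [17] [17] [14] [13].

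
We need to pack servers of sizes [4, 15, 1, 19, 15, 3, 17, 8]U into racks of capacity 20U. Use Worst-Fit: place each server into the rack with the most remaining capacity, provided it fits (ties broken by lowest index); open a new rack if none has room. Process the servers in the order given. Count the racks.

5 racks

Put 4U in rack 1; 16U remain.
Put 15U in rack 1; 1U remain.
Put 1U in rack 1; 0U remain.
Put 19U in rack 2; 1U remain.
Put 15U in rack 3; 5U remain.
Put 3U in rack 3; 2U remain.
Put 17U in rack 4; 3U remain.
Put 8U in rack 5; 12U remain.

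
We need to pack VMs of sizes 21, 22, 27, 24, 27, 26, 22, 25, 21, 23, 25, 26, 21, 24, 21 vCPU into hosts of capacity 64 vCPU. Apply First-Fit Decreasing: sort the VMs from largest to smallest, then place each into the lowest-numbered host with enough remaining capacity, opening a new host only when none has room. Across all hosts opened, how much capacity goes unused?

93

Sorted descending: 27, 27, 26, 26, 25, 25, 24, 24, 23, 22, 22, 21, 21, 21, 21.
Put 27 vCPU in host 1; 37 vCPU remain.
Put 27 vCPU in host 1; 10 vCPU remain.
Put 26 vCPU in host 2; 38 vCPU remain.
Put 26 vCPU in host 2; 12 vCPU remain.
Put 25 vCPU in host 3; 39 vCPU remain.
Put 25 vCPU in host 3; 14 vCPU remain.
Put 24 vCPU in host 4; 40 vCPU remain.
Put 24 vCPU in host 4; 16 vCPU remain.
Put 23 vCPU in host 5; 41 vCPU remain.
Put 22 vCPU in host 5; 19 vCPU remain.
Put 22 vCPU in host 6; 42 vCPU remain.
Put 21 vCPU in host 6; 21 vCPU remain.
Put 21 vCPU in host 6; 0 vCPU remain.
Put 21 vCPU in host 7; 43 vCPU remain.
Put 21 vCPU in host 7; 22 vCPU remain.
7 hosts × 64 vCPU = 448 vCPU; used 355 vCPU; unused 93 vCPU.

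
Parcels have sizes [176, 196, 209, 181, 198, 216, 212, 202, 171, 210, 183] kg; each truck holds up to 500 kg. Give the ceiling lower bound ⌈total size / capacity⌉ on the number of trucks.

5 trucks

Total size = 176 + 196 + 209 + 181 + 198 + 216 + 212 + 202 + 171 + 210 + 183 = 2154 kg.
⌈2154 / 500⌉ = 5.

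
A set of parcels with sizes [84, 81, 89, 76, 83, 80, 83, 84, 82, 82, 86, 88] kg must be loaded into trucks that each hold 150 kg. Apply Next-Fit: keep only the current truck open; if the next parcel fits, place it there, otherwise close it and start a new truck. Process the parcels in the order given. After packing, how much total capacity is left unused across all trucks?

84 kg → truck 1 (remaining 66 kg)
81 kg → truck 2 (remaining 69 kg)
89 kg → truck 3 (remaining 61 kg)
76 kg → truck 4 (remaining 74 kg)
83 kg → truck 5 (remaining 67 kg)
80 kg → truck 6 (remaining 70 kg)
83 kg → truck 7 (remaining 67 kg)
84 kg → truck 8 (remaining 66 kg)
82 kg → truck 9 (remaining 68 kg)
82 kg → truck 10 (remaining 68 kg)
86 kg → truck 11 (remaining 64 kg)
88 kg → truck 12 (remaining 62 kg)
12 trucks × 150 kg = 1800 kg; used 998 kg; unused 802 kg.

802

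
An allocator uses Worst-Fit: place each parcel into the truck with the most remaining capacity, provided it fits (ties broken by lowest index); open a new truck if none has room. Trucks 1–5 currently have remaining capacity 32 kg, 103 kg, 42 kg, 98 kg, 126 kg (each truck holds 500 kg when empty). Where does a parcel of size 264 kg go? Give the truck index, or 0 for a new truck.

No truck has ≥ 264 kg free, so a new truck is opened.

0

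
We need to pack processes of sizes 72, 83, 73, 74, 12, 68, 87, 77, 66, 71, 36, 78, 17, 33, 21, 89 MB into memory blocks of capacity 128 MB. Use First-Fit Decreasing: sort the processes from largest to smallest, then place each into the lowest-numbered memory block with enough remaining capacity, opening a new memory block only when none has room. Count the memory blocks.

Sorted descending: 89, 87, 83, 78, 77, 74, 73, 72, 71, 68, 66, 36, 33, 21, 17, 12.
89 MB → memory block 1 (remaining 39 MB)
87 MB → memory block 2 (remaining 41 MB)
83 MB → memory block 3 (remaining 45 MB)
78 MB → memory block 4 (remaining 50 MB)
77 MB → memory block 5 (remaining 51 MB)
74 MB → memory block 6 (remaining 54 MB)
73 MB → memory block 7 (remaining 55 MB)
72 MB → memory block 8 (remaining 56 MB)
71 MB → memory block 9 (remaining 57 MB)
68 MB → memory block 10 (remaining 60 MB)
66 MB → memory block 11 (remaining 62 MB)
36 MB → memory block 1 (remaining 3 MB)
33 MB → memory block 2 (remaining 8 MB)
21 MB → memory block 3 (remaining 24 MB)
17 MB → memory block 3 (remaining 7 MB)
12 MB → memory block 4 (remaining 38 MB)

11 memory blocks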